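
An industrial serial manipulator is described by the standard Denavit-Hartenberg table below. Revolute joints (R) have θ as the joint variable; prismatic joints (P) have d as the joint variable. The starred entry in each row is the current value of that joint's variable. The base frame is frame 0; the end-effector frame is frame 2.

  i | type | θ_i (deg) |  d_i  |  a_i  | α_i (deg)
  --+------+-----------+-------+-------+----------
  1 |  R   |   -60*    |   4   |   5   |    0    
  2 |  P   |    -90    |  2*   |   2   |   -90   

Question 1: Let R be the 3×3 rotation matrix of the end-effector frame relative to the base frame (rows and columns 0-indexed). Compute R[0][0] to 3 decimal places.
-0.866

End-effector x-axis (col 0 of R) = (-0.8660,-0.5000,0.0000)
R[0][0] = -0.8660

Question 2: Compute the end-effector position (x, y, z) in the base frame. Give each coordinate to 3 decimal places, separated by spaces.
after link 1: o_1 = (2.5000, -4.3301, 4.0000)
after link 2: o_2 = (0.7679, -5.3301, 6.0000)

0.768 -5.330 6.000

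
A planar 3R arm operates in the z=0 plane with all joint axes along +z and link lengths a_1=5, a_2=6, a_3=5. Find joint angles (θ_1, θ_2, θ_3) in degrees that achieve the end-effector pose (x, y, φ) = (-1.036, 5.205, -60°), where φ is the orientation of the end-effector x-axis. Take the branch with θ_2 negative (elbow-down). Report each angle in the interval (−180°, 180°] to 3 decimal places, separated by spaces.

135.007 -45.006 -150.001

wrist centre = target − a_3·(cos φ, sin φ) = (-3.5360, 9.5351)
cos θ_2 = (103.4219−5²−6²)/(2·5·6) = 0.7070; θ_2 = -45.0060° (elbow-down)
β = atan2(9.5351,-3.5360) = 110.3468°; ψ = atan2(-4.2431,9.2422) = -24.6598°
θ_1 = β − ψ = 135.0066°
θ_3 = φ − θ_1 − θ_2 = -150.0006° (wrapped to (-180°,180°])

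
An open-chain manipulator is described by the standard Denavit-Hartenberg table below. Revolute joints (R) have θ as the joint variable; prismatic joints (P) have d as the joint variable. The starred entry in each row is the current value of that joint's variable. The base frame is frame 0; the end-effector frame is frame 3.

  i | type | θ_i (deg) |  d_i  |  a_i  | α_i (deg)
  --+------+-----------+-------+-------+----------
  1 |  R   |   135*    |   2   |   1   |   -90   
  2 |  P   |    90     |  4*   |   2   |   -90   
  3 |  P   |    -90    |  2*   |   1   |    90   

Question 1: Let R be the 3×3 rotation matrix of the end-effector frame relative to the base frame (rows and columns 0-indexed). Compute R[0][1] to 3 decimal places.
End-effector y-axis (col 1 of R) = (0.7071,-0.7071,-0.0000)
R[0][1] = 0.7071

0.707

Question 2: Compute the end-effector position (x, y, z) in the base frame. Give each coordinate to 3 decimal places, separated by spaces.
-2.828 -4.243 0.000

after link 1: o_1 = (-0.7071, 0.7071, 2.0000)
after link 2: o_2 = (-3.5355, -2.1213, 0.0000)
after link 3: o_3 = (-2.8284, -4.2426, 0.0000)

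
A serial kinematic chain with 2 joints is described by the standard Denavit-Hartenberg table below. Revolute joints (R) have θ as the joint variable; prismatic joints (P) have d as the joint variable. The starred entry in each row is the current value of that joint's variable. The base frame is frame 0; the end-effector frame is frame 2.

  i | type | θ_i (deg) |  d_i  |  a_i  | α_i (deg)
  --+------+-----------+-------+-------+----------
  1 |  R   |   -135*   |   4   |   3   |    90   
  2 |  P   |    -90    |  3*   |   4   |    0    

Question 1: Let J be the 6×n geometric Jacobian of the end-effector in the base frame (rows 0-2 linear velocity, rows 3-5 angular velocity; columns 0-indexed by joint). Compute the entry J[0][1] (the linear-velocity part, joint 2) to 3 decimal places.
-0.707

prismatic axis z_1 = (-0.7071,0.7071,0.0000)
J_v[:, 1] = z_1; J_ω[:, 1] = (0,0,0)
entry J[0][1] = -0.7071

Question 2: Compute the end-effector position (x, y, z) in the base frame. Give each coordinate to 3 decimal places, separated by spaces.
-4.243 -0.000 0.000

after link 1: o_1 = (-2.1213, -2.1213, 4.0000)
after link 2: o_2 = (-4.2426, -0.0000, 0.0000)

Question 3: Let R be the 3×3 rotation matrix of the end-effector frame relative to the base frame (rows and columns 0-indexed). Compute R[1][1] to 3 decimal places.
-0.707

End-effector y-axis (col 1 of R) = (-0.7071,-0.7071,0.0000)
R[1][1] = -0.7071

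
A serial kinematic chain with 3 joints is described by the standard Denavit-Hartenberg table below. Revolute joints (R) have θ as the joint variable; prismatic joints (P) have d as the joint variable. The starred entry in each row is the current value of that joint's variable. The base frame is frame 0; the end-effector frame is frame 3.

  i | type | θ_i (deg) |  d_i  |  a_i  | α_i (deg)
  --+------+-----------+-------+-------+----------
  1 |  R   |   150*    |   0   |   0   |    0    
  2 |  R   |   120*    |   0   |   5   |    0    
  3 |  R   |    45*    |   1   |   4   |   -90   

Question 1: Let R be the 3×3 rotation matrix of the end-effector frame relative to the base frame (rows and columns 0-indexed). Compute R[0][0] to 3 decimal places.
0.707

End-effector x-axis (col 0 of R) = (0.7071,-0.7071,0.0000)
R[0][0] = 0.7071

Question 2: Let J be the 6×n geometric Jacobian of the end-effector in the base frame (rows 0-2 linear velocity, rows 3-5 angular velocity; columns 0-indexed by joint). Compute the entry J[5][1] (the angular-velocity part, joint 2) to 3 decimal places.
axis z_1 = (0.0000,0.0000,1.0000); lever o_n−o_1 = (2.8284,-7.8284,1.0000)
cross product → J_v[:, 1] = (7.8284,2.8284,-0.0000)
J_ω[:, 1] = z_1
entry J[5][1] = 1.0000

1.000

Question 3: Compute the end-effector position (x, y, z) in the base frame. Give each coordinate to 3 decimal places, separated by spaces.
after link 1: o_1 = (0.0000, 0.0000, 0.0000)
after link 2: o_2 = (-0.0000, -5.0000, 0.0000)
after link 3: o_3 = (2.8284, -7.8284, 1.0000)

2.828 -7.828 1.000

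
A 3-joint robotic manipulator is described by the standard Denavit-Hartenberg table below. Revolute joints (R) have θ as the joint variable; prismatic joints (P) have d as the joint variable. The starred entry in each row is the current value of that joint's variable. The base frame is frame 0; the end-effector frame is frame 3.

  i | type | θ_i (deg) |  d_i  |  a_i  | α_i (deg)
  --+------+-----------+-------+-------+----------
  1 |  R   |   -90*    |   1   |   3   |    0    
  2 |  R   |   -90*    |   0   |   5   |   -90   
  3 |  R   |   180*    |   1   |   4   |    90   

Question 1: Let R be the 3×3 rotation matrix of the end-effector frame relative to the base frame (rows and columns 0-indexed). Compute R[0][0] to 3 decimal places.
1.000

End-effector x-axis (col 0 of R) = (1.0000,0.0000,-0.0000)
R[0][0] = 1.0000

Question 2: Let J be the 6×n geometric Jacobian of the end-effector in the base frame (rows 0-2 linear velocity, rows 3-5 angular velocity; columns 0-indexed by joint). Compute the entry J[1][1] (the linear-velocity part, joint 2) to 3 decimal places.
axis z_1 = (0.0000,0.0000,1.0000); lever o_n−o_1 = (-1.0000,-1.0000,-0.0000)
cross product → J_v[:, 1] = (1.0000,-1.0000,0.0000)
J_ω[:, 1] = z_1
entry J[1][1] = -1.0000

-1.000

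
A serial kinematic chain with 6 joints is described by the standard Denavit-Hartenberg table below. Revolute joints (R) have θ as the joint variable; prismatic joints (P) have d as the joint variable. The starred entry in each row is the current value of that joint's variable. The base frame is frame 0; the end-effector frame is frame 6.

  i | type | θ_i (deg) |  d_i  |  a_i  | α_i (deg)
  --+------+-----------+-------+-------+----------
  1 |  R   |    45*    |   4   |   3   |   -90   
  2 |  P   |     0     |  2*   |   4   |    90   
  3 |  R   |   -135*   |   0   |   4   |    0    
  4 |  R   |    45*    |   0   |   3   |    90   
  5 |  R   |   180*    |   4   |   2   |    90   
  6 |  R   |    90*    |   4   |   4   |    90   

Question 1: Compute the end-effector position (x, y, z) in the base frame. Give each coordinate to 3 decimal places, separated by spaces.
-1.414 -4.000 8.000

after link 1: o_1 = (2.1213, 2.1213, 4.0000)
after link 2: o_2 = (3.5355, 6.3640, 4.0000)
after link 3: o_3 = (3.5355, 2.3640, 4.0000)
after link 4: o_4 = (5.6569, 0.2426, 4.0000)
after link 5: o_5 = (1.4142, -1.1716, 4.0000)
after link 6: o_6 = (-1.4142, -4.0000, 8.0000)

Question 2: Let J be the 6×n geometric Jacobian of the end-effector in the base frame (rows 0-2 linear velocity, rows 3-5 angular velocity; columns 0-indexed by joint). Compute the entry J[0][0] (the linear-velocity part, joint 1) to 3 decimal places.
axis z_0 = ẑ; lever o_n−o_0 = (-1.4142,-4.0000,8.0000)
cross product → J_v[:, 0] = (4.0000,-1.4142,0.0000)
J_ω[:, 0] = z_0
entry J[0][0] = 4.0000

4.000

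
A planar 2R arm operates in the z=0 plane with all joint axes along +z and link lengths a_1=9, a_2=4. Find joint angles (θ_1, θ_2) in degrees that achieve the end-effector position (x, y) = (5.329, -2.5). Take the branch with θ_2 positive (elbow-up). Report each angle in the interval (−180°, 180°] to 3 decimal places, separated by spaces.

-44.998 149.997

cos θ_2 = (34.6482−9²−4²)/(2·9·4) = -0.8660; θ_2 = 149.9967° (elbow-up)
β = atan2(-2.5000,5.3290) = -25.1327°; ψ = atan2(2.0002,5.5360) = 19.8651°
θ_1 = β − ψ = -44.9979°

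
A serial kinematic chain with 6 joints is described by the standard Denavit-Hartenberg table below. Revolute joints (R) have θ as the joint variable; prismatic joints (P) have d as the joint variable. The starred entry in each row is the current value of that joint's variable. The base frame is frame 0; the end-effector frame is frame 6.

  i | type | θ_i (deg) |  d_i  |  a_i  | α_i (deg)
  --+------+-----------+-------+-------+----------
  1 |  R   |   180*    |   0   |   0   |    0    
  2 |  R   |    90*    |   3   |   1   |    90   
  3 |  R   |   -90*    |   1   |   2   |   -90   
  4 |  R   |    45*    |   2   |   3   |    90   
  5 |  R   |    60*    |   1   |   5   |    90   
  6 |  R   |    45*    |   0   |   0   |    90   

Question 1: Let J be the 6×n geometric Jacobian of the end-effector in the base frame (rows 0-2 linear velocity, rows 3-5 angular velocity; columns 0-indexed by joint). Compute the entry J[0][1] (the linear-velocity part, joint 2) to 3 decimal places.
7.330

axis z_1 = (0.0000,0.0000,1.0000); lever o_n−o_1 = (2.1820,-7.3301,-3.5962)
cross product → J_v[:, 1] = (7.3301,2.1820,-0.0000)
J_ω[:, 1] = z_1
entry J[0][1] = 7.3301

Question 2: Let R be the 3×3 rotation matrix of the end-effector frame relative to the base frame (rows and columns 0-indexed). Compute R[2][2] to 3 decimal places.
End-effector z-axis (col 2 of R) = (0.7500,-0.6124,0.2500)
R[2][2] = 0.2500

0.250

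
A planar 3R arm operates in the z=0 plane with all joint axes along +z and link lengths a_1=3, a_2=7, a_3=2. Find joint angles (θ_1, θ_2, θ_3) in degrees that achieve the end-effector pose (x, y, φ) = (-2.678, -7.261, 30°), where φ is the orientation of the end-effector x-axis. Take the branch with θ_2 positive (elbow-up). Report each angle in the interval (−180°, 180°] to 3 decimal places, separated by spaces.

-150.011 45.011 135.000

wrist centre = target − a_3·(cos φ, sin φ) = (-4.4101, -8.2610)
cos θ_2 = (87.6927−3²−7²)/(2·3·7) = 0.7070; θ_2 = 45.0112° (elbow-up)
β = atan2(-8.2610,-4.4101) = -118.0951°; ψ = atan2(4.9507,7.9488) = 31.9158°
θ_1 = β − ψ = -150.0109°
θ_3 = φ − θ_1 − θ_2 = 134.9996° (wrapped to (-180°,180°])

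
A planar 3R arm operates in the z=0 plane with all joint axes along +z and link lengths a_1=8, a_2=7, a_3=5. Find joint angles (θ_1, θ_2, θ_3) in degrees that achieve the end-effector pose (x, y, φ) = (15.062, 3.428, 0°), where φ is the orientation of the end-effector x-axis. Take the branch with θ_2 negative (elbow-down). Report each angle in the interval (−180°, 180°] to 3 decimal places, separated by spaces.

wrist centre = target − a_3·(cos φ, sin φ) = (10.0620, 3.4280)
cos θ_2 = (112.9950−8²−7²)/(2·8·7) = -0.0000; θ_2 = -90.0025° (elbow-down)
β = atan2(3.4280,10.0620) = 18.8133°; ψ = atan2(-7.0000,7.9997) = -41.1870°
θ_1 = β − ψ = 60.0004°
θ_3 = φ − θ_1 − θ_2 = 30.0022° (wrapped to (-180°,180°])

60.000 -90.003 30.002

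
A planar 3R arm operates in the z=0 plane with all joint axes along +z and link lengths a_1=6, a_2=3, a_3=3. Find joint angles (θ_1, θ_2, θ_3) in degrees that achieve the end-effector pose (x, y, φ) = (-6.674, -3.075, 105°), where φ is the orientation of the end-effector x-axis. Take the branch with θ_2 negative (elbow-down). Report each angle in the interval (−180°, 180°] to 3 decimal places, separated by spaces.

wrist centre = target − a_3·(cos φ, sin φ) = (-5.8975, -5.9728)
cos θ_2 = (70.4551−6²−3²)/(2·6·3) = 0.7071; θ_2 = -45.0017° (elbow-down)
β = atan2(-5.9728,-5.8975) = -134.6369°; ψ = atan2(-2.1214,8.1213) = -14.6393°
θ_1 = β − ψ = -119.9975°
θ_3 = φ − θ_1 − θ_2 = -90.0008° (wrapped to (-180°,180°])

-119.998 -45.002 -90.001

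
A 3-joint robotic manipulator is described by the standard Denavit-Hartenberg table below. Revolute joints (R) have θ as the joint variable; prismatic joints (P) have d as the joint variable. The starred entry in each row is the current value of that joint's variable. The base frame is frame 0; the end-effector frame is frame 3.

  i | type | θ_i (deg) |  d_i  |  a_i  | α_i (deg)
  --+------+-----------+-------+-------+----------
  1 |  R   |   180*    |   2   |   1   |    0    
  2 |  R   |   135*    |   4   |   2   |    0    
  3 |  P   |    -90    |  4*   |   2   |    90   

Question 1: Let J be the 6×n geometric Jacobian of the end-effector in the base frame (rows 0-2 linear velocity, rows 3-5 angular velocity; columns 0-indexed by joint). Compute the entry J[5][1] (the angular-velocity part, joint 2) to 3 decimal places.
axis z_1 = (0.0000,0.0000,1.0000); lever o_n−o_1 = (-0.0000,-2.8284,8.0000)
cross product → J_v[:, 1] = (2.8284,-0.0000,0.0000)
J_ω[:, 1] = z_1
entry J[5][1] = 1.0000

1.000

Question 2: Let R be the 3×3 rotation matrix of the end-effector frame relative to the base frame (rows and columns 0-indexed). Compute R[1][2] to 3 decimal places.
End-effector z-axis (col 2 of R) = (-0.7071,0.7071,0.0000)
R[1][2] = 0.7071

0.707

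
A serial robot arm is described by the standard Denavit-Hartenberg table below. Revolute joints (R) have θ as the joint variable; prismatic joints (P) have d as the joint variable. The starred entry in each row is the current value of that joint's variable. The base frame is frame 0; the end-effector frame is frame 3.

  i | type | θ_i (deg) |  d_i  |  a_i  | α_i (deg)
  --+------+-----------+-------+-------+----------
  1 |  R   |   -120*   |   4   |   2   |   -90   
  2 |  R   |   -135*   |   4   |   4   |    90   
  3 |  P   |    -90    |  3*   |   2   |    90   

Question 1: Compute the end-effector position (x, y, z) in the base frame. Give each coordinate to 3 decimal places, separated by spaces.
after link 1: o_1 = (-1.0000, -1.7321, 4.0000)
after link 2: o_2 = (3.8783, -1.2826, 6.8284)
after link 3: o_3 = (3.2069, 1.5546, 4.7071)

3.207 1.555 4.707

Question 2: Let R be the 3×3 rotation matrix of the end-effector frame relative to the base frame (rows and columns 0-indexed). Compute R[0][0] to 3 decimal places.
-0.866

End-effector x-axis (col 0 of R) = (-0.8660,0.5000,-0.0000)
R[0][0] = -0.8660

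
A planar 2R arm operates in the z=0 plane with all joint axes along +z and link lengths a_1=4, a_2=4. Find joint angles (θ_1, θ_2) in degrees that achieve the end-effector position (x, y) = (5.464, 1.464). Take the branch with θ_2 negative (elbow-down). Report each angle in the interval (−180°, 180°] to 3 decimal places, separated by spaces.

60.001 -90.003

cos θ_2 = (31.9986−4²−4²)/(2·4·4) = -0.0000; θ_2 = -90.0025° (elbow-down)
β = atan2(1.4640,5.4640) = 14.9993°; ψ = atan2(-4.0000,3.9998) = -45.0013°
θ_1 = β − ψ = 60.0005°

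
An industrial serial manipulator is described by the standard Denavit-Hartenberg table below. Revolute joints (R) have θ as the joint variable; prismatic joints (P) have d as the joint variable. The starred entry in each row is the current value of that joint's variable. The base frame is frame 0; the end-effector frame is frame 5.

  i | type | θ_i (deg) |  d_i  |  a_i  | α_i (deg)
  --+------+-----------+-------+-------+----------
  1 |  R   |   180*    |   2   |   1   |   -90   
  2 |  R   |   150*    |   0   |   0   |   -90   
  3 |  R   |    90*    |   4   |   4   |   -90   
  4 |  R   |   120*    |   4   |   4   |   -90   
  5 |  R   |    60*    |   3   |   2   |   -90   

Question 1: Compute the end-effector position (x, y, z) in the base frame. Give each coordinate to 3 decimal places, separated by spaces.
-2.379 -1.098 4.147

after link 1: o_1 = (-1.0000, 0.0000, 2.0000)
after link 2: o_2 = (-1.0000, 0.0000, 2.0000)
after link 3: o_3 = (1.0000, 4.0000, 5.4641)
after link 4: o_4 = (-4.1962, 2.0000, 4.4641)
after link 5: o_5 = (-2.3792, -1.0981, 4.1471)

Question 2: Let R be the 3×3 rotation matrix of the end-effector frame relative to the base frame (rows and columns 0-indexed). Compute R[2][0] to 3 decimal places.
End-effector x-axis (col 0 of R) = (0.5335,-0.2500,-0.8080)
R[2][0] = -0.8080

-0.808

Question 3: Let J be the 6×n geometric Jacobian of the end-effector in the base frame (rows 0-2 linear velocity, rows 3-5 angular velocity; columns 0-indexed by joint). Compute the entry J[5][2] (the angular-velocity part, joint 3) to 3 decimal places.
0.866

axis z_2 = (0.5000,-0.0000,0.8660); lever o_n−o_2 = (-1.3792,-1.0981,2.1471)
cross product → J_v[:, 2] = (0.9510,-2.2679,-0.5490)
J_ω[:, 2] = z_2
entry J[5][2] = 0.8660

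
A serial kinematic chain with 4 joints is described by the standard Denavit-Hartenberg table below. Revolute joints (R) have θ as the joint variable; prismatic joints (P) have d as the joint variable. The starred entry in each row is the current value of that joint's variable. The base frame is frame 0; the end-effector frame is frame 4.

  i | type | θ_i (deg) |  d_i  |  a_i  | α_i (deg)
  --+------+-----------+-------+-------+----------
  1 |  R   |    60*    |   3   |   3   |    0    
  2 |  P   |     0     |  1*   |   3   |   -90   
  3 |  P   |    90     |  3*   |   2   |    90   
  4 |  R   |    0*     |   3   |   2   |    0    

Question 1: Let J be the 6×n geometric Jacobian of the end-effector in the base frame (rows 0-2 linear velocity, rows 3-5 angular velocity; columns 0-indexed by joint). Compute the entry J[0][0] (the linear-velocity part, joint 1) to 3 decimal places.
axis z_0 = ẑ; lever o_n−o_0 = (1.9019,9.2942,0.0000)
cross product → J_v[:, 0] = (-9.2942,1.9019,0.0000)
J_ω[:, 0] = z_0
entry J[0][0] = -9.2942

-9.294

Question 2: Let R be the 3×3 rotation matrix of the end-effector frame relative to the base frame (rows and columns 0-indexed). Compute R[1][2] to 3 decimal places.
0.866

End-effector z-axis (col 2 of R) = (0.5000,0.8660,0.0000)
R[1][2] = 0.8660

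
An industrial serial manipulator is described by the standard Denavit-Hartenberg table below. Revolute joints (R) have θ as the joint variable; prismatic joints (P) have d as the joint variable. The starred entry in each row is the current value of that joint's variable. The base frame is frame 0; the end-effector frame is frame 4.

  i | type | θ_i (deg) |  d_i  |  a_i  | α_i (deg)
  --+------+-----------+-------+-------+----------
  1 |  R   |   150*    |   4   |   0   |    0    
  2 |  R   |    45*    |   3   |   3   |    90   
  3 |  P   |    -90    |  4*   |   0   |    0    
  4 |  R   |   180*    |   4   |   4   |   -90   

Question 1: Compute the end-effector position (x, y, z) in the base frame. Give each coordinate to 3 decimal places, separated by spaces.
after link 1: o_1 = (0.0000, 0.0000, 4.0000)
after link 2: o_2 = (-2.8978, -0.7765, 7.0000)
after link 3: o_3 = (-3.9331, 3.0872, 7.0000)
after link 4: o_4 = (-4.9683, 6.9509, 11.0000)

-4.968 6.951 11.000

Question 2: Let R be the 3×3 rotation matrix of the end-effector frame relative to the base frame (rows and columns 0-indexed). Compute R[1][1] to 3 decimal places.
End-effector y-axis (col 1 of R) = (0.2588,-0.9659,-0.0000)
R[1][1] = -0.9659

-0.966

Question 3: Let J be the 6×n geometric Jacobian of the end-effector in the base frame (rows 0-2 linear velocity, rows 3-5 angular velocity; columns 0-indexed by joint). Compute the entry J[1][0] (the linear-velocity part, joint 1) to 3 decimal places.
-4.968

axis z_0 = ẑ; lever o_n−o_0 = (-4.9683,6.9509,11.0000)
cross product → J_v[:, 0] = (-6.9509,-4.9683,0.0000)
J_ω[:, 0] = z_0
entry J[1][0] = -4.9683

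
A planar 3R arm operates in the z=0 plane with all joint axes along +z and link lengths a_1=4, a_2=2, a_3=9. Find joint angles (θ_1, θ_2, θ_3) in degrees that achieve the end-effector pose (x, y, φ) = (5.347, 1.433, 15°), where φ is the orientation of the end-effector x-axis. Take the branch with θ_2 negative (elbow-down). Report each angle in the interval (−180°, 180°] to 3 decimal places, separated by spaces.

-135.004 -119.994 -90.001

wrist centre = target − a_3·(cos φ, sin φ) = (-3.3463, -0.8964)
cos θ_2 = (12.0014−4²−2²)/(2·4·2) = -0.4999; θ_2 = -119.9941° (elbow-down)
β = atan2(-0.8964,-3.3463) = -165.0044°; ψ = atan2(-1.7322,3.0002) = -30.0000°
θ_1 = β − ψ = -135.0044°
θ_3 = φ − θ_1 − θ_2 = -90.0015° (wrapped to (-180°,180°])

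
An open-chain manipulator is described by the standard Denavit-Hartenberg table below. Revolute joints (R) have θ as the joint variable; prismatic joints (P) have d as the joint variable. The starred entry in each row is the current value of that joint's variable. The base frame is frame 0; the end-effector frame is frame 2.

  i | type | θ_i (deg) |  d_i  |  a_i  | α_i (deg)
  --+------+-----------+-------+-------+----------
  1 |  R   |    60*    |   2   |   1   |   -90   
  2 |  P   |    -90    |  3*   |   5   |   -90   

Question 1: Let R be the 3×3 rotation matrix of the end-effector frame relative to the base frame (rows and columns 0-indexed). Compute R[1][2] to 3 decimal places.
0.866

End-effector z-axis (col 2 of R) = (0.5000,0.8660,-0.0000)
R[1][2] = 0.8660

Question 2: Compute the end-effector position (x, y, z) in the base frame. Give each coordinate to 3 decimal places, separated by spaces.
after link 1: o_1 = (0.5000, 0.8660, 2.0000)
after link 2: o_2 = (-2.0981, 2.3660, 7.0000)

-2.098 2.366 7.000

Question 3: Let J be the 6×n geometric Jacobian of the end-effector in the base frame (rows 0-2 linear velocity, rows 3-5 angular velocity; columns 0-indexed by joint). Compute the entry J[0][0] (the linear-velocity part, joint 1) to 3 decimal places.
-2.366

axis z_0 = ẑ; lever o_n−o_0 = (-2.0981,2.3660,7.0000)
cross product → J_v[:, 0] = (-2.3660,-2.0981,0.0000)
J_ω[:, 0] = z_0
entry J[0][0] = -2.3660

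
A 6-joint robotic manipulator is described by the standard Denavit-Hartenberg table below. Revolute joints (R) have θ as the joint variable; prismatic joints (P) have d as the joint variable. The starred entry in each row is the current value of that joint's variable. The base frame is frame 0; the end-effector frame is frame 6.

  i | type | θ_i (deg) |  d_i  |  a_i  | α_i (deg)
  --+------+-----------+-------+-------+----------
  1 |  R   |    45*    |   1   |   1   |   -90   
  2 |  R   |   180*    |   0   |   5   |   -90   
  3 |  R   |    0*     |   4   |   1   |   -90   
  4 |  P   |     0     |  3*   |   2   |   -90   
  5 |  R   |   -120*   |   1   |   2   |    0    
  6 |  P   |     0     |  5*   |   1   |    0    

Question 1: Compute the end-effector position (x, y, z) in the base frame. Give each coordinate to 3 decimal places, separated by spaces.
after link 1: o_1 = (0.7071, 0.7071, 1.0000)
after link 2: o_2 = (-2.8284, -2.8284, 1.0000)
after link 3: o_3 = (-3.5355, -3.5355, 5.0000)
after link 4: o_4 = (-2.8284, -7.0711, 5.0000)
after link 5: o_5 = (-0.8966, -7.5887, 4.0000)
after link 6: o_6 = (0.0694, -7.8475, -1.0000)

0.069 -7.848 -1.000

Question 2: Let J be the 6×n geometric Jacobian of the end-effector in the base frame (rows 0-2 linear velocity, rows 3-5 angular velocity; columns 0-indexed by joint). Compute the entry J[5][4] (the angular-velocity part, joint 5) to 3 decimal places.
axis z_4 = (0.0000,-0.0000,-1.0000); lever o_n−o_4 = (2.8978,-0.7765,-6.0000)
cross product → J_v[:, 4] = (-0.7765,-2.8978,-0.0000)
J_ω[:, 4] = z_4
entry J[5][4] = -1.0000

-1.000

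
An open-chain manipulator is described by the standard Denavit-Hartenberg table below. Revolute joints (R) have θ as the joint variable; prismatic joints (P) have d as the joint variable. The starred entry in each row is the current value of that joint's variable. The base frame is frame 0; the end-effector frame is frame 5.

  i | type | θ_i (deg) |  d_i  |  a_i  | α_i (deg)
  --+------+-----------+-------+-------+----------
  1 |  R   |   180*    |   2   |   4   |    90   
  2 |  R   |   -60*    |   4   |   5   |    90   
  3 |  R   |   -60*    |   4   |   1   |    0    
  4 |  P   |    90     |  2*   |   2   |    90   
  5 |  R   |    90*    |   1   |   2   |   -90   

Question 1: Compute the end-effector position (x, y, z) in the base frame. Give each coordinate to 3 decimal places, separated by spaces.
after link 1: o_1 = (-4.0000, 0.0000, 2.0000)
after link 2: o_2 = (-6.5000, 4.0000, -2.3301)
after link 3: o_3 = (-3.2859, 3.1340, -4.7631)
after link 4: o_4 = (-2.4199, 4.1340, -7.2631)
after link 5: o_5 = (-0.9378, 3.2679, -8.6962)

-0.938 3.268 -8.696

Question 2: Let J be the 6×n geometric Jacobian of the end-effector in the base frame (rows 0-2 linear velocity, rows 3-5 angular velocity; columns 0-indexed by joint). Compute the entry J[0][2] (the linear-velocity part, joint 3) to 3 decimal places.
axis z_2 = (0.8660,-0.0000,-0.5000); lever o_n−o_2 = (5.5622,-0.7321,-6.3660)
cross product → J_v[:, 2] = (-0.3660,2.7321,-0.6340)
J_ω[:, 2] = z_2
entry J[0][2] = -0.3660

-0.366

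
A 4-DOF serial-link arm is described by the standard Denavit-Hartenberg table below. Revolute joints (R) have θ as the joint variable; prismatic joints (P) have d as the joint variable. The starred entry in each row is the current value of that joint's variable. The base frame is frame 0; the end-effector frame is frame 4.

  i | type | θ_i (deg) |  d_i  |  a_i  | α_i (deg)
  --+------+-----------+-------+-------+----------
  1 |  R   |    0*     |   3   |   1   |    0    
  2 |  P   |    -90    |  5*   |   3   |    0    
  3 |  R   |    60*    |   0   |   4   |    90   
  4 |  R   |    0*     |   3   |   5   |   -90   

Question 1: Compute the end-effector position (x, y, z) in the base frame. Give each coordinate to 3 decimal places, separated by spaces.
7.294 -10.098 8.000

after link 1: o_1 = (1.0000, 0.0000, 3.0000)
after link 2: o_2 = (1.0000, -3.0000, 8.0000)
after link 3: o_3 = (4.4641, -5.0000, 8.0000)
after link 4: o_4 = (7.2942, -10.0981, 8.0000)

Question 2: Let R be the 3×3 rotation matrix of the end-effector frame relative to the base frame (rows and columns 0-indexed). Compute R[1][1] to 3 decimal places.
End-effector y-axis (col 1 of R) = (0.5000,0.8660,0.0000)
R[1][1] = 0.8660

0.866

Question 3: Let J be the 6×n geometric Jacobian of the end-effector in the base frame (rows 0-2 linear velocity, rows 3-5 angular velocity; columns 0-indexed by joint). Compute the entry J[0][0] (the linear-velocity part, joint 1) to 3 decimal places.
axis z_0 = ẑ; lever o_n−o_0 = (7.2942,-10.0981,8.0000)
cross product → J_v[:, 0] = (10.0981,7.2942,-0.0000)
J_ω[:, 0] = z_0
entry J[0][0] = 10.0981

10.098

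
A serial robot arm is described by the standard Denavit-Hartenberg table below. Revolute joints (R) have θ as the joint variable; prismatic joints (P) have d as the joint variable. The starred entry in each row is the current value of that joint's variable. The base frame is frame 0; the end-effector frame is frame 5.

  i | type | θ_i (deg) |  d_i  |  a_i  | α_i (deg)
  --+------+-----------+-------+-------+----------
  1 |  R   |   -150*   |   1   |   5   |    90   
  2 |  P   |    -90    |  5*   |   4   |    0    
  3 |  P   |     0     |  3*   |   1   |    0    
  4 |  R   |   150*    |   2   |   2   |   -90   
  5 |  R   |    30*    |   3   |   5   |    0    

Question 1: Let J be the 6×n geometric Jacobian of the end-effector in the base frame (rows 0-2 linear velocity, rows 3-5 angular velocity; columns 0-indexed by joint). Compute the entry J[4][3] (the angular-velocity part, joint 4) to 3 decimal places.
axis z_3 = (-0.5000,0.8660,0.0000); lever o_n−o_3 = (-0.2410,-0.7165,6.9821)
cross product → J_v[:, 3] = (6.0466,3.4910,0.5670)
J_ω[:, 3] = z_3
entry J[4][3] = 0.8660

0.866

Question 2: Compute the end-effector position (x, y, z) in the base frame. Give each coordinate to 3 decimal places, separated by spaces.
-8.571 3.712 2.982

after link 1: o_1 = (-4.3301, -2.5000, 1.0000)
after link 2: o_2 = (-6.8301, 1.8301, -3.0000)
after link 3: o_3 = (-8.3301, 4.4282, -4.0000)
after link 4: o_4 = (-10.1962, 5.6603, -2.2679)
after link 5: o_5 = (-8.5712, 3.7117, 2.9821)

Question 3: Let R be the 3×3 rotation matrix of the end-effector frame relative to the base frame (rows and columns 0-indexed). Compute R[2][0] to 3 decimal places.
0.750

End-effector x-axis (col 0 of R) = (-0.1250,-0.6495,0.7500)
R[2][0] = 0.7500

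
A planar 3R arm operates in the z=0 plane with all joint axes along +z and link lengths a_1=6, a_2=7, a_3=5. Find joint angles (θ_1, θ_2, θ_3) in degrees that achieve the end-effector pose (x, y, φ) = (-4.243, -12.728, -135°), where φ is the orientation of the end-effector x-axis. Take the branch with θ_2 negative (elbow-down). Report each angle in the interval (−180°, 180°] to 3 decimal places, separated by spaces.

-45.003 -89.999 0.002

wrist centre = target − a_3·(cos φ, sin φ) = (-0.7075, -9.1925)
cos θ_2 = (85.0019−6²−7²)/(2·6·7) = 0.0000; θ_2 = -89.9987° (elbow-down)
β = atan2(-9.1925,-0.7075) = -94.4009°; ψ = atan2(-7.0000,6.0002) = -49.3979°
θ_1 = β − ψ = -45.0030°
θ_3 = φ − θ_1 − θ_2 = 0.0016° (wrapped to (-180°,180°])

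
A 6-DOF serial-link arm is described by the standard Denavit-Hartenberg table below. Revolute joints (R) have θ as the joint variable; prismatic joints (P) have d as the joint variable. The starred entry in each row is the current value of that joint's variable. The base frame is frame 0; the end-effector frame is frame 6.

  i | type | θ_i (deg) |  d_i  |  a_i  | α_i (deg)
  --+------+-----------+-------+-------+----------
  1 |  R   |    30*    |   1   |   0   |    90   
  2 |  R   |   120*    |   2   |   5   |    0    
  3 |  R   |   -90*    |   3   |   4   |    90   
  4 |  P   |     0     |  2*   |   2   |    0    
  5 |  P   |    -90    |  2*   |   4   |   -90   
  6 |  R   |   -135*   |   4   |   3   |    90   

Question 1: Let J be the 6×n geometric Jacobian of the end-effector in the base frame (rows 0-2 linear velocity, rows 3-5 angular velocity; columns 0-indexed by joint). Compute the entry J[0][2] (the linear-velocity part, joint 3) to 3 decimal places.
0.261

axis z_2 = (0.5000,-0.8660,0.0000); lever o_n−o_2 = (10.7113,4.8894,-0.3012)
cross product → J_v[:, 2] = (0.2609,0.1506,11.7209)
J_ω[:, 2] = z_2
entry J[0][2] = 0.2609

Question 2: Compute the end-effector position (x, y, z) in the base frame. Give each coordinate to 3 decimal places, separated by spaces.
9.546 1.907 5.029

after link 1: o_1 = (0.0000, 0.0000, 1.0000)
after link 2: o_2 = (-1.1651, -2.9821, 5.3301)
after link 3: o_3 = (3.3349, -3.8481, 7.3301)
after link 4: o_4 = (5.7010, -2.4821, 6.5981)
after link 5: o_5 = (4.5670, 1.4821, 4.8660)
after link 6: o_6 = (9.5462, 1.9073, 5.0289)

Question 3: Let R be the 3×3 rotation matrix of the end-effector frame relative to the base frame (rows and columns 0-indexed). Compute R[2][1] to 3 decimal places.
0.500

End-effector y-axis (col 1 of R) = (0.7500,0.4330,0.5000)
R[2][1] = 0.5000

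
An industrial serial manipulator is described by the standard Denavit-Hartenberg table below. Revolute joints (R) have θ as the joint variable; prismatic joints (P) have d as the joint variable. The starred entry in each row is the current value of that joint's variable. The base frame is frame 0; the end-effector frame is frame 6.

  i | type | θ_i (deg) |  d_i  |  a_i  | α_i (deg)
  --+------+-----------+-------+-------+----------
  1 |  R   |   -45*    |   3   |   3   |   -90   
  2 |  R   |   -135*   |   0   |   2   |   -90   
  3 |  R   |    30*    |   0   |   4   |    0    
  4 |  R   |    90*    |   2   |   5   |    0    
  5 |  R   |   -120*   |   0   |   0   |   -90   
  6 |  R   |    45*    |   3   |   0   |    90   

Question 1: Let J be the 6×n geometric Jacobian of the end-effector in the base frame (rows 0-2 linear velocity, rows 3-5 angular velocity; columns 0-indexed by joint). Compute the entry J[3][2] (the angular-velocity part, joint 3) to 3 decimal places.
axis z_2 = (0.5000,-0.5000,0.7071); lever o_n−o_2 = (-6.0794,-7.1153,2.0959)
cross product → J_v[:, 2] = (3.9833,-5.3468,-6.5974)
J_ω[:, 2] = z_2
entry J[3][2] = 0.5000

0.500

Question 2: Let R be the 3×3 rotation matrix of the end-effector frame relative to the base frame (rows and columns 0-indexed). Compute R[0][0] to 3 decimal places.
-0.707

End-effector x-axis (col 0 of R) = (-0.7071,0.7071,0.0000)
R[0][0] = -0.7071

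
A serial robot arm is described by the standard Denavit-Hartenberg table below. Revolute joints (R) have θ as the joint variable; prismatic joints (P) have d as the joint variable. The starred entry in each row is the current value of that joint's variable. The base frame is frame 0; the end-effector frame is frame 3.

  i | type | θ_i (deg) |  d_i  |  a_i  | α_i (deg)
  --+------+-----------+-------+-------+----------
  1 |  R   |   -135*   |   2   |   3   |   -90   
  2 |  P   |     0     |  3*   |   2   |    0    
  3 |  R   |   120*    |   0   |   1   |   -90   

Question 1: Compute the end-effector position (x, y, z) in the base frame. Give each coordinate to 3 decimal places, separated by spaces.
after link 1: o_1 = (-2.1213, -2.1213, 2.0000)
after link 2: o_2 = (-1.4142, -5.6569, 2.0000)
after link 3: o_3 = (-1.0607, -5.3033, 1.1340)

-1.061 -5.303 1.134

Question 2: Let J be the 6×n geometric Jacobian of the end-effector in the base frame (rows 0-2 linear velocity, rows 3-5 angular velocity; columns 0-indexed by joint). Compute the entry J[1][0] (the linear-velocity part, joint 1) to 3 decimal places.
axis z_0 = ẑ; lever o_n−o_0 = (-1.0607,-5.3033,1.1340)
cross product → J_v[:, 0] = (5.3033,-1.0607,0.0000)
J_ω[:, 0] = z_0
entry J[1][0] = -1.0607

-1.061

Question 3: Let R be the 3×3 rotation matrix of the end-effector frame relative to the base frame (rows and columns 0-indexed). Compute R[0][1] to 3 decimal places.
-0.707

End-effector y-axis (col 1 of R) = (-0.7071,0.7071,-0.0000)
R[0][1] = -0.7071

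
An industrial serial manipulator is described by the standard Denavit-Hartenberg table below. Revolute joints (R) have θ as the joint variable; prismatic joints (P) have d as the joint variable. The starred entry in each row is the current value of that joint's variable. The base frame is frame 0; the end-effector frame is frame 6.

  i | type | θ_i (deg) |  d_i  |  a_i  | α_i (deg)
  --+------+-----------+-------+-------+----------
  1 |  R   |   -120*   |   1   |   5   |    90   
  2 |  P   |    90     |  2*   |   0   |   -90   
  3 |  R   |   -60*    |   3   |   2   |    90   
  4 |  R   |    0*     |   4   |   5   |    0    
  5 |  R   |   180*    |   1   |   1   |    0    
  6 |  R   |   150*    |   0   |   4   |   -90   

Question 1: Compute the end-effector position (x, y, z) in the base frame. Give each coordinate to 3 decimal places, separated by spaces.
-12.995 2.884 1.402

after link 1: o_1 = (-2.5000, -4.3301, 1.0000)
after link 2: o_2 = (-4.2321, -3.3301, 1.0000)
after link 3: o_3 = (-4.2321, 0.1340, 2.0000)
after link 4: o_4 = (-9.7141, 3.2990, 1.0359)
after link 5: o_5 = (-9.3971, 3.1160, -0.3301)
after link 6: o_6 = (-12.9952, 2.8840, 1.4019)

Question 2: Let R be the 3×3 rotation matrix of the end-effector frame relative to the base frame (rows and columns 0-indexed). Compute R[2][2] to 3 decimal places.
End-effector z-axis (col 2 of R) = (0.0580,0.9665,0.2500)
R[2][2] = 0.2500

0.250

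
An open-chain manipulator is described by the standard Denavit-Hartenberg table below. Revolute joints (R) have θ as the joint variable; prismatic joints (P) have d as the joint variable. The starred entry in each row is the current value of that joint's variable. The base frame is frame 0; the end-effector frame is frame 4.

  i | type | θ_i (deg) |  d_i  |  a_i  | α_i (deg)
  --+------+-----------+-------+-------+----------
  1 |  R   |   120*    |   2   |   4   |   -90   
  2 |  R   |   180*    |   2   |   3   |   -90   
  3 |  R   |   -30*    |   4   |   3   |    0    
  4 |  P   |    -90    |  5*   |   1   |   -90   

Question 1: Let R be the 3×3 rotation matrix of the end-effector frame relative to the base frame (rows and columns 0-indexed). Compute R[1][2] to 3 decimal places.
End-effector z-axis (col 2 of R) = (-0.0000,-1.0000,-0.0000)
R[1][2] = -1.0000

-1.000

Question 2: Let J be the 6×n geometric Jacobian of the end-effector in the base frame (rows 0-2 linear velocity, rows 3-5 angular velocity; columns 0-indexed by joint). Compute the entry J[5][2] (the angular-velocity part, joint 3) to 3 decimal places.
axis z_2 = (0.0000,-0.0000,1.0000); lever o_n−o_2 = (-1.0000,-3.0000,9.0000)
cross product → J_v[:, 2] = (3.0000,-1.0000,-0.0000)
J_ω[:, 2] = z_2
entry J[5][2] = 1.0000

1.000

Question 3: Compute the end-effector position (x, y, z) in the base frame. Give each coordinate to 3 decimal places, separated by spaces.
-3.232 -3.134 11.000

after link 1: o_1 = (-2.0000, 3.4641, 2.0000)
after link 2: o_2 = (-2.2321, -0.1340, 2.0000)
after link 3: o_3 = (-2.2321, -3.1340, 6.0000)
after link 4: o_4 = (-3.2321, -3.1340, 11.0000)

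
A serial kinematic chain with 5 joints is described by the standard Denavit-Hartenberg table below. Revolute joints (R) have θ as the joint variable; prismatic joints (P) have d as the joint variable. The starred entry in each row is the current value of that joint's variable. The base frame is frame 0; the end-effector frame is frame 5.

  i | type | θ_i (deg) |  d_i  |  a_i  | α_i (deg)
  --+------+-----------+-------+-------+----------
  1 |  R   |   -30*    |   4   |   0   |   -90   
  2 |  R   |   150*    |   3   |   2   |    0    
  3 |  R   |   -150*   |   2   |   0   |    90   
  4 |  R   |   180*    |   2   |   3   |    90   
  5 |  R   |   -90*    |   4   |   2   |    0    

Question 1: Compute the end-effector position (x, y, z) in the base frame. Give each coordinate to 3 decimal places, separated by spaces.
0.402 10.160 3.000

after link 1: o_1 = (0.0000, 0.0000, 4.0000)
after link 2: o_2 = (-0.0000, 3.4641, 3.0000)
after link 3: o_3 = (1.0000, 5.1962, 3.0000)
after link 4: o_4 = (-1.5981, 6.6962, 5.0000)
after link 5: o_5 = (0.4019, 10.1603, 3.0000)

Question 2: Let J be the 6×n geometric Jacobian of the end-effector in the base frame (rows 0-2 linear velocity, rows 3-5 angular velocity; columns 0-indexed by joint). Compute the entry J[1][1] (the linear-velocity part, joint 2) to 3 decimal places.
0.500

axis z_1 = (0.5000,0.8660,0.0000); lever o_n−o_1 = (0.4019,10.1603,-1.0000)
cross product → J_v[:, 1] = (-0.8660,0.5000,4.7321)
J_ω[:, 1] = z_1
entry J[1][1] = 0.5000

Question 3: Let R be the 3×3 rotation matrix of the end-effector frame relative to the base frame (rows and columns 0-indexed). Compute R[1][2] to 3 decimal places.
End-effector z-axis (col 2 of R) = (0.5000,0.8660,0.0000)
R[1][2] = 0.8660

0.866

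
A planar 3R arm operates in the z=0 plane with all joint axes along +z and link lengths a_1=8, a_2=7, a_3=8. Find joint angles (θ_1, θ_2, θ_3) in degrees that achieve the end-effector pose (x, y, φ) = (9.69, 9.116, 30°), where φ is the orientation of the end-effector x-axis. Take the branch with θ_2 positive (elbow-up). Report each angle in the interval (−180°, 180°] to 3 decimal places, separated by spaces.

3.281 135.002 -108.283

wrist centre = target − a_3·(cos φ, sin φ) = (2.7618, 5.1160)
cos θ_2 = (33.8010−8²−7²)/(2·8·7) = -0.7071; θ_2 = 135.0022° (elbow-up)
β = atan2(5.1160,2.7618) = 61.6383°; ψ = atan2(4.9496,3.0501) = 58.3574°
θ_1 = β − ψ = 3.2809°
θ_3 = φ − θ_1 − θ_2 = -108.2831° (wrapped to (-180°,180°])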